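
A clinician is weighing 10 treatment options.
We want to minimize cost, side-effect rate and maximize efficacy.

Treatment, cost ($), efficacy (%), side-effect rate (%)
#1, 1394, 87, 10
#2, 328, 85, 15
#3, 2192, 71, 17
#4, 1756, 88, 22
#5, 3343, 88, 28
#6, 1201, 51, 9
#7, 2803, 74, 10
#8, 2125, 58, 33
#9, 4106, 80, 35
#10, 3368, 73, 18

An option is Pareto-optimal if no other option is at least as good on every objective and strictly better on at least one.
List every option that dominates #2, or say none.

none

#1: worse on cost (1394 vs 328).
#3: worse on cost (2192 vs 328).
#4: worse on cost (1756 vs 328).
#5: worse on cost (3343 vs 328).
#6: worse on cost (1201 vs 328).
#7: worse on cost (2803 vs 328).
#8: worse on cost (2125 vs 328).
#9: worse on cost (4106 vs 328).
#10: worse on cost (3368 vs 328).
No option dominates #2.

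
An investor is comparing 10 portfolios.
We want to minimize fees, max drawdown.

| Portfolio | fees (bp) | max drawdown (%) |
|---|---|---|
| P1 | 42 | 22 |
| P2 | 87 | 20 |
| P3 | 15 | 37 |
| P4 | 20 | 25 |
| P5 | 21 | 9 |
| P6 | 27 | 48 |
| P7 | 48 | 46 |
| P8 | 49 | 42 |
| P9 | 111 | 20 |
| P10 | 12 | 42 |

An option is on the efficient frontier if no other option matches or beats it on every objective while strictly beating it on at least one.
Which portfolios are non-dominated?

P3, P4, P5, P10

P1: dominated by P5 (fees 21≤42, max drawdown 9≤22).
P2: dominated by P5 (fees 21≤87, max drawdown 9≤20).
P3: not dominated.
P4: not dominated.
P5: not dominated (best max drawdown).
P6: dominated by P3 (fees 15≤27, max drawdown 37≤48).
P7: dominated by P1 (fees 42≤48, max drawdown 22≤46).
P8: dominated by P1 (fees 42≤49, max drawdown 22≤42).
P9: dominated by P2 (fees 87≤111, max drawdown 20≤20).
P10: not dominated (best fees).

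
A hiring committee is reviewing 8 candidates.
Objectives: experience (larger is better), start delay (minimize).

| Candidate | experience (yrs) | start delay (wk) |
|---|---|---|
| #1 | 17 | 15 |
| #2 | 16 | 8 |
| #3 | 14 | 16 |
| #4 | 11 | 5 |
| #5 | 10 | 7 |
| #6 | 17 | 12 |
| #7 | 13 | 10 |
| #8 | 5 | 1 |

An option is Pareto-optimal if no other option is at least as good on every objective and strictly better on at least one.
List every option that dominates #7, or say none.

#2: experience 16≥13, start delay 8≤10 — dominates #7.
Others (#1, #3, #4, #5, #6, #8) are each worse than #7 on at least one objective.

#2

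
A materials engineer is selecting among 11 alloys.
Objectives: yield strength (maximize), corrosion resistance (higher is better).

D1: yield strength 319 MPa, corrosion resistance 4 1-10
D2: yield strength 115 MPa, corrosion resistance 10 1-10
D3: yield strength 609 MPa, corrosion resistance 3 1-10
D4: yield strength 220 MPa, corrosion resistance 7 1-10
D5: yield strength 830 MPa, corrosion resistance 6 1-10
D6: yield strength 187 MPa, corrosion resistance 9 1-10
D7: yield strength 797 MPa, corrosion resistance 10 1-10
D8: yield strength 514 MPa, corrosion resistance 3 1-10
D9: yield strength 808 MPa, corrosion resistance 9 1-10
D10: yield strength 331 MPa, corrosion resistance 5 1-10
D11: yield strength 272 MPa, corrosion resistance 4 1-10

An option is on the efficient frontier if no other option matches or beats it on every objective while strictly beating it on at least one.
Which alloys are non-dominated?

D1: dominated by D5 (yield strength 830≥319, corrosion resistance 6≥4).
D2: dominated by D7 (yield strength 797≥115, corrosion resistance 10≥10).
D3: dominated by D5 (yield strength 830≥609, corrosion resistance 6≥3).
D4: dominated by D7 (yield strength 797≥220, corrosion resistance 10≥7).
D5: not dominated (best yield strength).
D6: dominated by D7 (yield strength 797≥187, corrosion resistance 10≥9).
D7: not dominated.
D8: dominated by D3 (yield strength 609≥514, corrosion resistance 3≥3).
D9: not dominated.
D10: dominated by D5 (yield strength 830≥331, corrosion resistance 6≥5).
D11: dominated by D1 (yield strength 319≥272, corrosion resistance 4≥4).

D5, D7, D9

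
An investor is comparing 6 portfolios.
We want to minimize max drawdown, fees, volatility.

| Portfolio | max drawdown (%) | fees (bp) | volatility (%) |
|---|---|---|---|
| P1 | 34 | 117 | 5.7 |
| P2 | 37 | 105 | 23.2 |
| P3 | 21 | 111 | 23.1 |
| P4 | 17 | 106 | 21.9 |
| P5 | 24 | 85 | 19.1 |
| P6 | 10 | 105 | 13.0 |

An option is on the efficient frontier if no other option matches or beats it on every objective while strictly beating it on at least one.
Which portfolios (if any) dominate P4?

P6

P6: max drawdown 10≤17, fees 105≤106, volatility 13.0≤21.9 — dominates P4.
Others (P1, P2, P3, P5) are each worse than P4 on at least one objective.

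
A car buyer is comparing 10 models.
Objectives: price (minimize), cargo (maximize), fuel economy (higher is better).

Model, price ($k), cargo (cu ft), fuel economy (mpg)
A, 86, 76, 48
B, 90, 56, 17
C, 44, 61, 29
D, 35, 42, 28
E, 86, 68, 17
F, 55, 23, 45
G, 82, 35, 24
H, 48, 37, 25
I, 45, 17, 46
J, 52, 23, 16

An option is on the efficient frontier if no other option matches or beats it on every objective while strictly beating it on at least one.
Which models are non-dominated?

A, C, D, F, I

A: not dominated (best cargo).
B: dominated by A (price 86≤90, cargo 76≥56, fuel economy 48≥17).
C: not dominated.
D: not dominated (best price).
E: dominated by A (price 86≤86, cargo 76≥68, fuel economy 48≥17).
F: not dominated.
G: dominated by C (price 44≤82, cargo 61≥35, fuel economy 29≥24).
H: dominated by C (price 44≤48, cargo 61≥37, fuel economy 29≥25).
I: not dominated.
J: dominated by C (price 44≤52, cargo 61≥23, fuel economy 29≥16).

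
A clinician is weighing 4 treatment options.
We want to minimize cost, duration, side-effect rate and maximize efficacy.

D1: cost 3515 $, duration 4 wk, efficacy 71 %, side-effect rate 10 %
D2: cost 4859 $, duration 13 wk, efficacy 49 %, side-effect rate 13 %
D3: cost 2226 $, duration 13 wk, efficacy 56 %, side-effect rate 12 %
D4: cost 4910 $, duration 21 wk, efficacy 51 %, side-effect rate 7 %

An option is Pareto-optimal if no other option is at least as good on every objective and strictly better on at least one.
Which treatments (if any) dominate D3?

D1: worse on cost (3515 vs 2226).
D2: worse on cost (4859 vs 2226).
D4: worse on cost (4910 vs 2226).
No option dominates D3.

none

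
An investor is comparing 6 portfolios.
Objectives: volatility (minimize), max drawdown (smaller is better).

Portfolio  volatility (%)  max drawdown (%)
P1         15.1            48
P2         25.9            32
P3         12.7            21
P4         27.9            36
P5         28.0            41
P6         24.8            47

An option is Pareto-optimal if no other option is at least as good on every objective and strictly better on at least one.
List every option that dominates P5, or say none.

P2: volatility 25.9≤28.0, max drawdown 32≤41 — dominates P5.
P3: volatility 12.7≤28.0, max drawdown 21≤41 — dominates P5.
P4: volatility 27.9≤28.0, max drawdown 36≤41 — dominates P5.
Others (P1, P6) are each worse than P5 on at least one objective.

P2, P3, P4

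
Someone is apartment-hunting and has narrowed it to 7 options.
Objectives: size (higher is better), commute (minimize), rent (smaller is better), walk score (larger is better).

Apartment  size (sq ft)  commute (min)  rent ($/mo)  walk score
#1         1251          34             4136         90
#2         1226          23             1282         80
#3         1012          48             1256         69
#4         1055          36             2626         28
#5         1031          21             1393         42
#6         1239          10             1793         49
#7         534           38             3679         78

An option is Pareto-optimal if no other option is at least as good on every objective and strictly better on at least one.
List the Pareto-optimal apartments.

#1, #2, #3, #5, #6

#1: not dominated (best size).
#2: not dominated.
#3: not dominated (best rent).
#4: dominated by #2 (size 1226≥1055, commute 23≤36, rent 1282≤2626, walk score 80≥28).
#5: not dominated.
#6: not dominated (best commute).
#7: dominated by #2 (size 1226≥534, commute 23≤38, rent 1282≤3679, walk score 80≥78).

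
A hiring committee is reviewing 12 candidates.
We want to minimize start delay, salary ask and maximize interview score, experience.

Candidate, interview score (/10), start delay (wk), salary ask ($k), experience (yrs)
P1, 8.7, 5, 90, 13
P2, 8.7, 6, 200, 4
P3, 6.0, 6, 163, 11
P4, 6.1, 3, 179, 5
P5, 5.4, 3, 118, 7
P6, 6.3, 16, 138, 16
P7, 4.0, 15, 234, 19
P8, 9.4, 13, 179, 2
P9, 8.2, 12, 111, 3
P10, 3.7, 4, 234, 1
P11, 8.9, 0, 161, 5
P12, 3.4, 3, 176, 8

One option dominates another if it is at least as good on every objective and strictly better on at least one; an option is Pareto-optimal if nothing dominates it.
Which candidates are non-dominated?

P1, P5, P6, P7, P8, P11, P12

P1: not dominated (best salary ask).
P2: dominated by P1 (interview score 8.7≥8.7, start delay 5≤6, salary ask 90≤200, experience 13≥4).
P3: dominated by P1 (interview score 8.7≥6.0, start delay 5≤6, salary ask 90≤163, experience 13≥11).
P4: dominated by P11 (interview score 8.9≥6.1, start delay 0≤3, salary ask 161≤179, experience 5≥5).
P5: not dominated.
P6: not dominated.
P7: not dominated (best experience).
P8: not dominated (best interview score).
P9: dominated by P1 (interview score 8.7≥8.2, start delay 5≤12, salary ask 90≤111, experience 13≥3).
P10: dominated by P4 (interview score 6.1≥3.7, start delay 3≤4, salary ask 179≤234, experience 5≥1).
P11: not dominated (best start delay).
P12: not dominated.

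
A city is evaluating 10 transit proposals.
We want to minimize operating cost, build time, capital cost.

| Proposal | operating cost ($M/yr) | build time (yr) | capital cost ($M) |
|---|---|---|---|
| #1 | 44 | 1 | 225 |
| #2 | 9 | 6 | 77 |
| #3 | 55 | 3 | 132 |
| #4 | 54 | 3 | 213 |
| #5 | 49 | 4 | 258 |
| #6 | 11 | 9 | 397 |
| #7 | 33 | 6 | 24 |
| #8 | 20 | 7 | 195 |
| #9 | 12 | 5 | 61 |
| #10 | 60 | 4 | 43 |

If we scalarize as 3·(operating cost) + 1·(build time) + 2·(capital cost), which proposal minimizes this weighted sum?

#1: 3·44 + 1·1 + 2·225 = 583
#2: 3·9 + 1·6 + 2·77 = 187
#3: 3·55 + 1·3 + 2·132 = 432
#4: 3·54 + 1·3 + 2·213 = 591
#5: 3·49 + 1·4 + 2·258 = 667
#6: 3·11 + 1·9 + 2·397 = 836
#7: 3·33 + 1·6 + 2·24 = 153
#8: 3·20 + 1·7 + 2·195 = 457
#9: 3·12 + 1·5 + 2·61 = 163
#10: 3·60 + 1·4 + 2·43 = 270
Lowest: #7 at 153.

#7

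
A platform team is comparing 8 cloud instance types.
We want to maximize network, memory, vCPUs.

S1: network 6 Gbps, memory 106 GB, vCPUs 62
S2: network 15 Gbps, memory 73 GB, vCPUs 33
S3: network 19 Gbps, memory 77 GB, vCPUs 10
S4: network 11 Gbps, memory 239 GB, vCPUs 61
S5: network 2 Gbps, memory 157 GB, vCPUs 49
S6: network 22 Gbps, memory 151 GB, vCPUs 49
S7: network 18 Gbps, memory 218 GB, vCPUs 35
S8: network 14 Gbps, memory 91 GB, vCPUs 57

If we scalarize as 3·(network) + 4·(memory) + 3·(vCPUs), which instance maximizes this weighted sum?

S4

S1: 3·6 + 4·106 + 3·62 = 628
S2: 3·15 + 4·73 + 3·33 = 436
S3: 3·19 + 4·77 + 3·10 = 395
S4: 3·11 + 4·239 + 3·61 = 1172
S5: 3·2 + 4·157 + 3·49 = 781
S6: 3·22 + 4·151 + 3·49 = 817
S7: 3·18 + 4·218 + 3·35 = 1031
S8: 3·14 + 4·91 + 3·57 = 577
Highest: S4 at 1172.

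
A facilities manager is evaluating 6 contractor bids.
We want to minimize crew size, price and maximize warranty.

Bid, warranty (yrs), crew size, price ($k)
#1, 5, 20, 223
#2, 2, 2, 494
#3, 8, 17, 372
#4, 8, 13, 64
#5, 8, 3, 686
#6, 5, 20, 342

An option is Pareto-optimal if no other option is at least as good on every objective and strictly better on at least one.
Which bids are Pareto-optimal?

#2, #4, #5

#1: dominated by #4 (warranty 8≥5, crew size 13≤20, price 64≤223).
#2: not dominated (best crew size).
#3: dominated by #4 (warranty 8≥8, crew size 13≤17, price 64≤372).
#4: not dominated (best price).
#5: not dominated.
#6: dominated by #1 (warranty 5≥5, crew size 20≤20, price 223≤342).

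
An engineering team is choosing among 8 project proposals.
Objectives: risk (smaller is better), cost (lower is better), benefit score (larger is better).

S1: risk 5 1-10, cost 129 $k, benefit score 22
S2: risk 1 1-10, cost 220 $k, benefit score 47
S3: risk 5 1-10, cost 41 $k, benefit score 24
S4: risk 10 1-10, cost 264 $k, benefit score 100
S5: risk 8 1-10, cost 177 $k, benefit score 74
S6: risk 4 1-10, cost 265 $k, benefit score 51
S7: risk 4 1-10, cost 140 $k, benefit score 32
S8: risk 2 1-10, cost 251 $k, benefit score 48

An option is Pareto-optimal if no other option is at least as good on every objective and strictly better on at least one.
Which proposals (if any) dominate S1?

S3: risk 5≤5, cost 41≤129, benefit score 24≥22 — dominates S1.
Others (S2, S4, S5, S6, S7, S8) are each worse than S1 on at least one objective.

S3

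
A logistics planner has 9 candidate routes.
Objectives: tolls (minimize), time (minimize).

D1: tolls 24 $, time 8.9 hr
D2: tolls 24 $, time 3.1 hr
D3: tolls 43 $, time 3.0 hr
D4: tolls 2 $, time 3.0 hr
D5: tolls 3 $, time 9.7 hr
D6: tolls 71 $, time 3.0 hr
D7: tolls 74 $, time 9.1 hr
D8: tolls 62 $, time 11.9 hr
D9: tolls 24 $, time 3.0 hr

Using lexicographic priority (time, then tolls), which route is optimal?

First minimize time: best is 3.0, kept {D3, D4, D6, D9}.
Then minimize tolls: best is 2, kept {D4}.

D4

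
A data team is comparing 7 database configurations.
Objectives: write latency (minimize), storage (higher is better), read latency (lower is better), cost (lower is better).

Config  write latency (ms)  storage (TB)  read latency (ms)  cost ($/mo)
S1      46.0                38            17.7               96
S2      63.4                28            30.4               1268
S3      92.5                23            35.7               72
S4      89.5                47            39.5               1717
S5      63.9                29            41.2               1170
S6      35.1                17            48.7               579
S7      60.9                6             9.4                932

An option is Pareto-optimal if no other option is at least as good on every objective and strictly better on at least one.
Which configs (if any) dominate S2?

S1: write latency 46.0≤63.4, storage 38≥28, read latency 17.7≤30.4, cost 96≤1268 — dominates S2.
Others (S3, S4, S5, S6, S7) are each worse than S2 on at least one objective.

S1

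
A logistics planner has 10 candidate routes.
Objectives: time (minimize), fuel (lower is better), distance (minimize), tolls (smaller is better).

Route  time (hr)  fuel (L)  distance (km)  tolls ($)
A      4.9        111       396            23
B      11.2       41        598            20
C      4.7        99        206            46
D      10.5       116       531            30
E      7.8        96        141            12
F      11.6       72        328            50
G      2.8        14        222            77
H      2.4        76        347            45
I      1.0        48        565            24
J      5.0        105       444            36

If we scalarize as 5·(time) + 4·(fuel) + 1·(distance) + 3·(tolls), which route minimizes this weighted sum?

G

A: 5·4.9 + 4·111 + 1·396 + 3·23 = 933.5
B: 5·11.2 + 4·41 + 1·598 + 3·20 = 878.0
C: 5·4.7 + 4·99 + 1·206 + 3·46 = 763.5
D: 5·10.5 + 4·116 + 1·531 + 3·30 = 1137.5
E: 5·7.8 + 4·96 + 1·141 + 3·12 = 600.0
F: 5·11.6 + 4·72 + 1·328 + 3·50 = 824.0
G: 5·2.8 + 4·14 + 1·222 + 3·77 = 523.0
H: 5·2.4 + 4·76 + 1·347 + 3·45 = 798.0
I: 5·1.0 + 4·48 + 1·565 + 3·24 = 834.0
J: 5·5.0 + 4·105 + 1·444 + 3·36 = 997.0
Lowest: G at 523.0.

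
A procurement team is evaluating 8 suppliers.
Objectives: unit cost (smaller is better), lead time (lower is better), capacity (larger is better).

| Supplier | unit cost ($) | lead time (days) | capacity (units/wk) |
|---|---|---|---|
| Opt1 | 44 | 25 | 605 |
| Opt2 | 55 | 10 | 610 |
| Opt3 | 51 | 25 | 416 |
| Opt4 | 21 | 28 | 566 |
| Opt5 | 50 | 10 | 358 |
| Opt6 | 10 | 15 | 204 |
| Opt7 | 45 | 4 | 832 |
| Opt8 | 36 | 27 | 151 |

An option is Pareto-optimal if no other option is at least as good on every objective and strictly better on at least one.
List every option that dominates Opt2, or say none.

Opt7

Opt7: unit cost 45≤55, lead time 4≤10, capacity 832≥610 — dominates Opt2.
Others (Opt1, Opt3, Opt4, Opt5, Opt6, Opt8) are each worse than Opt2 on at least one objective.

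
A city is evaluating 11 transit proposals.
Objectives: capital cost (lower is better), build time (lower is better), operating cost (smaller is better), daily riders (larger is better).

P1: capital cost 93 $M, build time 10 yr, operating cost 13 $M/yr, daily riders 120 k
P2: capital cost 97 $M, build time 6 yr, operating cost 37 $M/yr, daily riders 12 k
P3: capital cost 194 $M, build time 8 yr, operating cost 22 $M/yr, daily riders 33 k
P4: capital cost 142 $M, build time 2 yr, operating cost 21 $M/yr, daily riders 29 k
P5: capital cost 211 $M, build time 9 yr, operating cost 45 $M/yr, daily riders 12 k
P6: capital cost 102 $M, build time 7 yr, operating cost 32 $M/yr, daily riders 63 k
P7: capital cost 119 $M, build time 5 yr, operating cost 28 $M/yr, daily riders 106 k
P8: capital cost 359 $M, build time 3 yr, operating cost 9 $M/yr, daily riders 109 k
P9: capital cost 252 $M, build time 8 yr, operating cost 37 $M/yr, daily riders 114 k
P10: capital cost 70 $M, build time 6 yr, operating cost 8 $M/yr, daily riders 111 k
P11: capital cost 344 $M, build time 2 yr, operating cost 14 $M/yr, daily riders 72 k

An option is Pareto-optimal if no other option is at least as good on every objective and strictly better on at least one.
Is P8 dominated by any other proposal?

No

P1: worse on build time (10 vs 3).
P2: worse on build time (6 vs 3).
P3: worse on build time (8 vs 3).
P4: worse on operating cost (21 vs 9).
P5: worse on build time (9 vs 3).
P6: worse on build time (7 vs 3).
P7: worse on build time (5 vs 3).
P9: worse on build time (8 vs 3).
P10: worse on build time (6 vs 3).
P11: worse on operating cost (14 vs 9).
No option is at least as good as P8 on every objective and strictly better on one.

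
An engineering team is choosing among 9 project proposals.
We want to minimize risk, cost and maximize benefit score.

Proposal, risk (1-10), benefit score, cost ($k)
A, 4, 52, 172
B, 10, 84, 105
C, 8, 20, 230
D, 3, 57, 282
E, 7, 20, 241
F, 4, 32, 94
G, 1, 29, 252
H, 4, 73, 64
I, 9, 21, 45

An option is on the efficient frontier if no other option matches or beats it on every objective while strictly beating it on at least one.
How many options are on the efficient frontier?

5

A: dominated by H (risk 4≤4, benefit score 73≥52, cost 64≤172).
B: not dominated (best benefit score).
C: dominated by A (risk 4≤8, benefit score 52≥20, cost 172≤230).
D: not dominated.
E: dominated by A (risk 4≤7, benefit score 52≥20, cost 172≤241).
F: dominated by H (risk 4≤4, benefit score 73≥32, cost 64≤94).
G: not dominated (best risk).
H: not dominated.
I: not dominated (best cost).
Pareto-optimal: B, D, G, H, I → 5.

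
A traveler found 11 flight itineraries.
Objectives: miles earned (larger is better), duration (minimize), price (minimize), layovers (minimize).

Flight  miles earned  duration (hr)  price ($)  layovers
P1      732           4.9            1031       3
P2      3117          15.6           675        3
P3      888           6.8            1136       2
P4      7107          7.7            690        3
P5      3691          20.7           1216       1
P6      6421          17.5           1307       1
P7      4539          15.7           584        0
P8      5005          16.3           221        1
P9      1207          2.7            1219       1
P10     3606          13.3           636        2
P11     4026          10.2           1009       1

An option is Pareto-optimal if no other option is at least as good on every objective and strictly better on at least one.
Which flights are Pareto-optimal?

P1: not dominated.
P2: dominated by P10 (miles earned 3606≥3117, duration 13.3≤15.6, price 636≤675, layovers 2≤3).
P3: not dominated.
P4: not dominated (best miles earned).
P5: dominated by P7 (miles earned 4539≥3691, duration 15.7≤20.7, price 584≤1216, layovers 0≤1).
P6: not dominated.
P7: not dominated (best layovers).
P8: not dominated (best price).
P9: not dominated (best duration).
P10: not dominated.
P11: not dominated.

P1, P3, P4, P6, P7, P8, P9, P10, P11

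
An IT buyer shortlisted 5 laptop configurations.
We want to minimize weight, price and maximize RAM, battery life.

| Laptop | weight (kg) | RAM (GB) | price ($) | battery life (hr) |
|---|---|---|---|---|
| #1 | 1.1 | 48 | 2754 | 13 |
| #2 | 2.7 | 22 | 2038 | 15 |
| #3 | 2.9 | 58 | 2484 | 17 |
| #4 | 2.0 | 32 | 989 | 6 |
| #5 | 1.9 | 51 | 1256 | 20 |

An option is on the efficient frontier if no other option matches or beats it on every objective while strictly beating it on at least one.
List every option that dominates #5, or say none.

#1: worse on RAM (48 vs 51).
#2: worse on weight (2.7 vs 1.9).
#3: worse on weight (2.9 vs 1.9).
#4: worse on weight (2.0 vs 1.9).
No option dominates #5.

none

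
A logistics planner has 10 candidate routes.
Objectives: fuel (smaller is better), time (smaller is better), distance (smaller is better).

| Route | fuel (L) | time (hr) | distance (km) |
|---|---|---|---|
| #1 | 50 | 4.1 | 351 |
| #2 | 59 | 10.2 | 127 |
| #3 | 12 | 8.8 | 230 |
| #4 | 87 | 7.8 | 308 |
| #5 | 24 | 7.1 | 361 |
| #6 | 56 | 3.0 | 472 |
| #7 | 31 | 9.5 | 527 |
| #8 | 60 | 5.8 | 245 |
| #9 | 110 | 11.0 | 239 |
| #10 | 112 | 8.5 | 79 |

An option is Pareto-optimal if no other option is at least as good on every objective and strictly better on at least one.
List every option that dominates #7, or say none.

#3: fuel 12≤31, time 8.8≤9.5, distance 230≤527 — dominates #7.
#5: fuel 24≤31, time 7.1≤9.5, distance 361≤527 — dominates #7.
Others (#1, #2, #4, #6, #8, #9, #10) are each worse than #7 on at least one objective.

#3, #5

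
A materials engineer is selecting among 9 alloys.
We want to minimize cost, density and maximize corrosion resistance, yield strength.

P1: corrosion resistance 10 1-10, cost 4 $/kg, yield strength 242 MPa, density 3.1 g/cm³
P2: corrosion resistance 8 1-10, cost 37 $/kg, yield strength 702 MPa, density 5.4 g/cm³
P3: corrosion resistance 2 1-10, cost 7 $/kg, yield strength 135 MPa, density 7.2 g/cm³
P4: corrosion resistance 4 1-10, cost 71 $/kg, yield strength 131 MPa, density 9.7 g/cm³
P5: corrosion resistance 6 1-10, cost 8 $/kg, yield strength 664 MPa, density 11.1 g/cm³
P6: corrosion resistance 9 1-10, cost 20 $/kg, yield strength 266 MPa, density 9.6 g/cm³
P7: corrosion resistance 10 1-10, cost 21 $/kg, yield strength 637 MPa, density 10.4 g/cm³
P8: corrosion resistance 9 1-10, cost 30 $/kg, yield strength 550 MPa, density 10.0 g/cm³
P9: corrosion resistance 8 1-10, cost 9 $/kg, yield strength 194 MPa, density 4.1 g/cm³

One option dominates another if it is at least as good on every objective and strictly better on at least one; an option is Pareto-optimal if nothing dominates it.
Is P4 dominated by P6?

P6 vs P4: corrosion resistance 9≥4, cost 20≤71, yield strength 266≥131, density 9.6≤9.7 — P6 is at least as good on every objective with at least one strict improvement.

Yes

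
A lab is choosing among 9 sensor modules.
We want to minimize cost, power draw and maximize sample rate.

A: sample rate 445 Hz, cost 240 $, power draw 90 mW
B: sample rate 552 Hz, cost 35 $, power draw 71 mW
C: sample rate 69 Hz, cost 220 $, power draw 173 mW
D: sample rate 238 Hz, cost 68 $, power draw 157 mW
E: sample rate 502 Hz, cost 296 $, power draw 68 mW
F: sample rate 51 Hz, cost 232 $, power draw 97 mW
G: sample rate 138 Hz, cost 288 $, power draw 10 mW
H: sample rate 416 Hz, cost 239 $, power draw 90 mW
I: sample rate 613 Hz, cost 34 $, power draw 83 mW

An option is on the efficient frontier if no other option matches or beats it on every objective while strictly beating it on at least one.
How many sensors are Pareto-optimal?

A: dominated by B (sample rate 552≥445, cost 35≤240, power draw 71≤90).
B: not dominated.
C: dominated by B (sample rate 552≥69, cost 35≤220, power draw 71≤173).
D: dominated by B (sample rate 552≥238, cost 35≤68, power draw 71≤157).
E: not dominated.
F: dominated by B (sample rate 552≥51, cost 35≤232, power draw 71≤97).
G: not dominated (best power draw).
H: dominated by B (sample rate 552≥416, cost 35≤239, power draw 71≤90).
I: not dominated (best sample rate).
Pareto-optimal: B, E, G, I → 4.

4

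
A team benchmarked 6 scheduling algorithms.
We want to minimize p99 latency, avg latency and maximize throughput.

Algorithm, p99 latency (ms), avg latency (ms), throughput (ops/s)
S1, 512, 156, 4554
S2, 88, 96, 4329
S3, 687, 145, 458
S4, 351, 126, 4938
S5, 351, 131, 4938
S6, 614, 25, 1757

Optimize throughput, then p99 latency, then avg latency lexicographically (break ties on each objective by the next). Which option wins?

S4

First maximize throughput: best is 4938, kept {S4, S5}.
Then minimize p99 latency: best is 351, kept {S4, S5}.
Then minimize avg latency: best is 126, kept {S4}.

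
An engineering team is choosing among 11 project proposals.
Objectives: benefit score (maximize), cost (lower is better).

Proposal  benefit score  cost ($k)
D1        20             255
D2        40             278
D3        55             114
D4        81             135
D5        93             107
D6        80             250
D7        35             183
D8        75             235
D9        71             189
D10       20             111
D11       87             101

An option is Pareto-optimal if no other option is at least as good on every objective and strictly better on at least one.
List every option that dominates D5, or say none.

none

D1: worse on benefit score (20 vs 93).
D2: worse on benefit score (40 vs 93).
D3: worse on benefit score (55 vs 93).
D4: worse on benefit score (81 vs 93).
D6: worse on benefit score (80 vs 93).
D7: worse on benefit score (35 vs 93).
D8: worse on benefit score (75 vs 93).
D9: worse on benefit score (71 vs 93).
D10: worse on benefit score (20 vs 93).
D11: worse on benefit score (87 vs 93).
No option dominates D5.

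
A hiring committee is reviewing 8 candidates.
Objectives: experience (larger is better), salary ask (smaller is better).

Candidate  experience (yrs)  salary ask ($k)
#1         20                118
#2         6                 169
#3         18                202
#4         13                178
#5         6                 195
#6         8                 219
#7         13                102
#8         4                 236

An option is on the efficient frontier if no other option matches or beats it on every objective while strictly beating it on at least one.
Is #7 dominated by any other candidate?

No

#1: worse on salary ask (118 vs 102).
#2: worse on experience (6 vs 13).
#3: worse on salary ask (202 vs 102).
#4: worse on salary ask (178 vs 102).
#5: worse on experience (6 vs 13).
#6: worse on experience (8 vs 13).
#8: worse on experience (4 vs 13).
No option is at least as good as #7 on every objective and strictly better on one.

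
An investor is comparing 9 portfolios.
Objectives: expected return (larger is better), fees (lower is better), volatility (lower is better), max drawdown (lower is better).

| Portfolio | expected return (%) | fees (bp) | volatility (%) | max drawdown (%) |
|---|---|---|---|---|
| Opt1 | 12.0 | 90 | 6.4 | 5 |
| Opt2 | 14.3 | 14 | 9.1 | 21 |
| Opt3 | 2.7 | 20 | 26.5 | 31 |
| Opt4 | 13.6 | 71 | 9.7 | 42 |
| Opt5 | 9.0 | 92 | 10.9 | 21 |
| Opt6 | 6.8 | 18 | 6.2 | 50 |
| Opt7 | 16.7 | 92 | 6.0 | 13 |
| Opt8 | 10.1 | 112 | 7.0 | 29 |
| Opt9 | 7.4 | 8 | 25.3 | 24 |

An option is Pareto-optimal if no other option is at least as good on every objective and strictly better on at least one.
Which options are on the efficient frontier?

Opt1: not dominated (best max drawdown).
Opt2: not dominated.
Opt3: dominated by Opt2 (expected return 14.3≥2.7, fees 14≤20, volatility 9.1≤26.5, max drawdown 21≤31).
Opt4: dominated by Opt2 (expected return 14.3≥13.6, fees 14≤71, volatility 9.1≤9.7, max drawdown 21≤42).
Opt5: dominated by Opt1 (expected return 12.0≥9.0, fees 90≤92, volatility 6.4≤10.9, max drawdown 5≤21).
Opt6: not dominated.
Opt7: not dominated (best expected return).
Opt8: dominated by Opt1 (expected return 12.0≥10.1, fees 90≤112, volatility 6.4≤7.0, max drawdown 5≤29).
Opt9: not dominated (best fees).

Opt1, Opt2, Opt6, Opt7, Opt9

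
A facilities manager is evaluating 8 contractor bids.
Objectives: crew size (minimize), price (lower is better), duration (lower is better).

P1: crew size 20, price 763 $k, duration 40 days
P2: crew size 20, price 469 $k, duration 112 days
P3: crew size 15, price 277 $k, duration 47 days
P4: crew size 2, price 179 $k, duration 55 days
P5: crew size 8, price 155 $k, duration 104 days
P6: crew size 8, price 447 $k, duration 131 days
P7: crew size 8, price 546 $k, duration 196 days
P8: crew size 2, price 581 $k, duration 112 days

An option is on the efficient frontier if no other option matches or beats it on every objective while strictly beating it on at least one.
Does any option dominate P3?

P1: worse on crew size (20 vs 15).
P2: worse on crew size (20 vs 15).
P4: worse on duration (55 vs 47).
P5: worse on duration (104 vs 47).
P6: worse on price (447 vs 277).
P7: worse on price (546 vs 277).
P8: worse on price (581 vs 277).
No option is at least as good as P3 on every objective and strictly better on one.

No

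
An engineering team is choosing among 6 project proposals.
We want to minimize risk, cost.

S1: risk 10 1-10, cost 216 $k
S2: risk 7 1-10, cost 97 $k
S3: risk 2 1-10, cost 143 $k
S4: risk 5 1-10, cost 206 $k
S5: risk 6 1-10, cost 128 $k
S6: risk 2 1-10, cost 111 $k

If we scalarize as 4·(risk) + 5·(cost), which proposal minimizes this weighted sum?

S2

S1: 4·10 + 5·216 = 1120
S2: 4·7 + 5·97 = 513
S3: 4·2 + 5·143 = 723
S4: 4·5 + 5·206 = 1050
S5: 4·6 + 5·128 = 664
S6: 4·2 + 5·111 = 563
Lowest: S2 at 513.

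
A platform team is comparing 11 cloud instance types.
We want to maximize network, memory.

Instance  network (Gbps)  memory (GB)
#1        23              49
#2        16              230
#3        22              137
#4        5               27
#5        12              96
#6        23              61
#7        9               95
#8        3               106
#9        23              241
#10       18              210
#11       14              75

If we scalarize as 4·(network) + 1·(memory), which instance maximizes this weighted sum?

#9

#1: 4·23 + 1·49 = 141
#2: 4·16 + 1·230 = 294
#3: 4·22 + 1·137 = 225
#4: 4·5 + 1·27 = 47
#5: 4·12 + 1·96 = 144
#6: 4·23 + 1·61 = 153
#7: 4·9 + 1·95 = 131
#8: 4·3 + 1·106 = 118
#9: 4·23 + 1·241 = 333
#10: 4·18 + 1·210 = 282
#11: 4·14 + 1·75 = 131
Highest: #9 at 333.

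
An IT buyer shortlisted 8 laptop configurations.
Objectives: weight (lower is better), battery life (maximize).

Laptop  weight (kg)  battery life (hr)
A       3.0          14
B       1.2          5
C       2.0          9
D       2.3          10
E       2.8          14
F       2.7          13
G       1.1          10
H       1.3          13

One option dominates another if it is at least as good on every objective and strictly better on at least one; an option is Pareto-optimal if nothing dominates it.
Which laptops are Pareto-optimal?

A: dominated by E (weight 2.8≤3.0, battery life 14≥14).
B: dominated by G (weight 1.1≤1.2, battery life 10≥5).
C: dominated by G (weight 1.1≤2.0, battery life 10≥9).
D: dominated by G (weight 1.1≤2.3, battery life 10≥10).
E: not dominated.
F: dominated by H (weight 1.3≤2.7, battery life 13≥13).
G: not dominated (best weight).
H: not dominated.

E, G, H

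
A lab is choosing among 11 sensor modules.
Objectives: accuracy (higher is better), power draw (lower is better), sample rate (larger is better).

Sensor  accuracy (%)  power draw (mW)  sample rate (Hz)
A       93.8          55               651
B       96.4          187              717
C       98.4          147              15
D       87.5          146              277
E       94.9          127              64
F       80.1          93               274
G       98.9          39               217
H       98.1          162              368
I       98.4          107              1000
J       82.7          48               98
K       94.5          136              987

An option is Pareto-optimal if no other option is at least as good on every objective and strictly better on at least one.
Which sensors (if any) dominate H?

I: accuracy 98.4≥98.1, power draw 107≤162, sample rate 1000≥368 — dominates H.
Others (A, B, C, D, E, F, G, J, K) are each worse than H on at least one objective.

I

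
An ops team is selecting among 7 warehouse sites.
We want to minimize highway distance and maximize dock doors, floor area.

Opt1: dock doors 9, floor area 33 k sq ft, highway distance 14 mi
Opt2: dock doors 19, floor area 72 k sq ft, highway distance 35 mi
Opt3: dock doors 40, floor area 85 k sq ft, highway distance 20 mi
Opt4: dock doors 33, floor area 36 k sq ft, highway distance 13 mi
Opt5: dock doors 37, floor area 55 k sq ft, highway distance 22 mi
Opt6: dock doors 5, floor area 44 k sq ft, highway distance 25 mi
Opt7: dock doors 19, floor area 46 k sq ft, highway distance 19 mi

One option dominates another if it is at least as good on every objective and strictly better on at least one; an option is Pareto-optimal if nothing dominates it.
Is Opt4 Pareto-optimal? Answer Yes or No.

Yes

Opt1: worse on dock doors (9 vs 33).
Opt2: worse on dock doors (19 vs 33).
Opt3: worse on highway distance (20 vs 13).
Opt5: worse on highway distance (22 vs 13).
Opt6: worse on dock doors (5 vs 33).
Opt7: worse on dock doors (19 vs 33).
No option is at least as good as Opt4 on every objective and strictly better on one.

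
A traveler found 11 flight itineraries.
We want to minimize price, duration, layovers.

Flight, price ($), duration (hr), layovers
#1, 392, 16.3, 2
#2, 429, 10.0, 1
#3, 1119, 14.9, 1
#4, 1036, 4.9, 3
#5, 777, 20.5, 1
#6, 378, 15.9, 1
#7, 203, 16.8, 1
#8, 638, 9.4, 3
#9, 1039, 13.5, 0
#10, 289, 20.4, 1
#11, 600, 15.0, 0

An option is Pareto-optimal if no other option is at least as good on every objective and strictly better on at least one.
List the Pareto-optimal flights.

#2, #4, #6, #7, #8, #9, #11

#1: dominated by #6 (price 378≤392, duration 15.9≤16.3, layovers 1≤2).
#2: not dominated.
#3: dominated by #2 (price 429≤1119, duration 10.0≤14.9, layovers 1≤1).
#4: not dominated (best duration).
#5: dominated by #2 (price 429≤777, duration 10.0≤20.5, layovers 1≤1).
#6: not dominated.
#7: not dominated (best price).
#8: not dominated.
#9: not dominated.
#10: dominated by #7 (price 203≤289, duration 16.8≤20.4, layovers 1≤1).
#11: not dominated.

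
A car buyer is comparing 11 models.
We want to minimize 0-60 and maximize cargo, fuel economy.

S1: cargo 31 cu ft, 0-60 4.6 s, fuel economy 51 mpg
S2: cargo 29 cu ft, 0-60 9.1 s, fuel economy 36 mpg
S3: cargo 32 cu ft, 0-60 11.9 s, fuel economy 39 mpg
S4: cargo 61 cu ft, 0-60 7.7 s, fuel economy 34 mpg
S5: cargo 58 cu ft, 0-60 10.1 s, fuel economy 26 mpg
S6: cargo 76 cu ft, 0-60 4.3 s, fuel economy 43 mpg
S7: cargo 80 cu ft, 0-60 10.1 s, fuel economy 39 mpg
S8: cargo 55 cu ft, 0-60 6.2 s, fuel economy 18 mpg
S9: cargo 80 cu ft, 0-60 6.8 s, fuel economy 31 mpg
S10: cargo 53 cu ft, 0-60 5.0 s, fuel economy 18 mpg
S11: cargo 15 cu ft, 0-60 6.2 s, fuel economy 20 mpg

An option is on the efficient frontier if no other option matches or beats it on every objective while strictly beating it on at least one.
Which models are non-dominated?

S1, S6, S7, S9

S1: not dominated (best fuel economy).
S2: dominated by S1 (cargo 31≥29, 0-60 4.6≤9.1, fuel economy 51≥36).
S3: dominated by S6 (cargo 76≥32, 0-60 4.3≤11.9, fuel economy 43≥39).
S4: dominated by S6 (cargo 76≥61, 0-60 4.3≤7.7, fuel economy 43≥34).
S5: dominated by S4 (cargo 61≥58, 0-60 7.7≤10.1, fuel economy 34≥26).
S6: not dominated (best 0-60).
S7: not dominated.
S8: dominated by S6 (cargo 76≥55, 0-60 4.3≤6.2, fuel economy 43≥18).
S9: not dominated.
S10: dominated by S6 (cargo 76≥53, 0-60 4.3≤5.0, fuel economy 43≥18).
S11: dominated by S1 (cargo 31≥15, 0-60 4.6≤6.2, fuel economy 51≥20).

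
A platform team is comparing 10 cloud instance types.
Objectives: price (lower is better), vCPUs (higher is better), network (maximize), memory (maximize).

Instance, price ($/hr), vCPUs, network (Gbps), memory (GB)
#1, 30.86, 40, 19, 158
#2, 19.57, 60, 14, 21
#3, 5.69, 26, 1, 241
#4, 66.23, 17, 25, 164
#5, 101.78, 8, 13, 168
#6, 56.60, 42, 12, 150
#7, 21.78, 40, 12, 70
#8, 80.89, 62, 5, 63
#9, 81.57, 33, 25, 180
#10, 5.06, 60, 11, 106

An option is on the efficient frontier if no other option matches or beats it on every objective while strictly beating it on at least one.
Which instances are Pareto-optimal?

#1, #2, #3, #4, #6, #7, #8, #9, #10

#1: not dominated.
#2: not dominated.
#3: not dominated (best memory).
#4: not dominated.
#5: dominated by #9 (price 81.57≤101.78, vCPUs 33≥8, network 25≥13, memory 180≥168).
#6: not dominated.
#7: not dominated.
#8: not dominated (best vCPUs).
#9: not dominated.
#10: not dominated (best price).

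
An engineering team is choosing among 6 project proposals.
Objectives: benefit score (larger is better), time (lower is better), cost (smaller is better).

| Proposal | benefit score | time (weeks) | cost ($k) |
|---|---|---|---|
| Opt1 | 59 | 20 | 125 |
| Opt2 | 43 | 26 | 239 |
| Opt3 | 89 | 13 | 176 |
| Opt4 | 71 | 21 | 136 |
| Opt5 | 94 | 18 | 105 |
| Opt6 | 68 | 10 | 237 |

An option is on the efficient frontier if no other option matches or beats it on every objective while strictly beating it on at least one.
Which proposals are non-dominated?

Opt1: dominated by Opt5 (benefit score 94≥59, time 18≤20, cost 105≤125).
Opt2: dominated by Opt1 (benefit score 59≥43, time 20≤26, cost 125≤239).
Opt3: not dominated.
Opt4: dominated by Opt5 (benefit score 94≥71, time 18≤21, cost 105≤136).
Opt5: not dominated (best benefit score).
Opt6: not dominated (best time).

Opt3, Opt5, Opt6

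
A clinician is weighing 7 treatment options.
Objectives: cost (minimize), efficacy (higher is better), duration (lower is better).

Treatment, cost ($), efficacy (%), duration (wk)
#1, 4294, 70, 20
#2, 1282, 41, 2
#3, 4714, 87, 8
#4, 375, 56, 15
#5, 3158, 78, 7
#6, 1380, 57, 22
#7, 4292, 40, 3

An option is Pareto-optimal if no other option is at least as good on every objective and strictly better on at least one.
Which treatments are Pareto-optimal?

#1: dominated by #5 (cost 3158≤4294, efficacy 78≥70, duration 7≤20).
#2: not dominated (best duration).
#3: not dominated (best efficacy).
#4: not dominated (best cost).
#5: not dominated.
#6: not dominated.
#7: dominated by #2 (cost 1282≤4292, efficacy 41≥40, duration 2≤3).

#2, #3, #4, #5, #6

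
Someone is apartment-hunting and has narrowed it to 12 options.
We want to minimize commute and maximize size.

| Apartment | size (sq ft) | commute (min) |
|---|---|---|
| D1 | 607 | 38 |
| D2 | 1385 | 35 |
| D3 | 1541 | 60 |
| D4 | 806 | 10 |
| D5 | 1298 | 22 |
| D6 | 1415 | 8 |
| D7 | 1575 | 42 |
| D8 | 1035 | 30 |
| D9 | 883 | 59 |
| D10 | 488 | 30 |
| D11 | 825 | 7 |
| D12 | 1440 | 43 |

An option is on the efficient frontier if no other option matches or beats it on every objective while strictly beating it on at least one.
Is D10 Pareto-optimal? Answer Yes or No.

No

D4 vs D10: size 806≥488, commute 10≤30 — D4 is at least as good on every objective and strictly better on at least one, so D4 dominates D10.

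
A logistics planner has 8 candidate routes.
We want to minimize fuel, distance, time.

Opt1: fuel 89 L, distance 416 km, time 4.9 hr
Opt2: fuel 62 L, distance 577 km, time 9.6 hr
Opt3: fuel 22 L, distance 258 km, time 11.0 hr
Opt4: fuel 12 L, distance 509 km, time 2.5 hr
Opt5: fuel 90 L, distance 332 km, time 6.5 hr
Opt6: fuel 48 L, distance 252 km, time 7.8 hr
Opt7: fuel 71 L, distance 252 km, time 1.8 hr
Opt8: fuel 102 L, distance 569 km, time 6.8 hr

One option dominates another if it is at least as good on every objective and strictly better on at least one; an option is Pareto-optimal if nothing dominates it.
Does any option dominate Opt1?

Yes

Opt7 vs Opt1: fuel 71≤89, distance 252≤416, time 1.8≤4.9 — Opt7 is at least as good on every objective and strictly better on at least one, so Opt7 dominates Opt1.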